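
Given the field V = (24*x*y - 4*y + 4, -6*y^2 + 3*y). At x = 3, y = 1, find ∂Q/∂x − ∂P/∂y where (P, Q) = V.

-68

∂V₂/∂x = 0
∂V₁/∂y = 24*x - 4
Scalar curl = -24*x + 4
At (3, 1): -68.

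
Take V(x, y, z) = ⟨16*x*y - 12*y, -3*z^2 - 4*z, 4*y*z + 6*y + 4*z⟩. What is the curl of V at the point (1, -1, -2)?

(∇×V)₁ = ∂V₃/∂y − ∂V₂/∂z = 10*z + 10
(∇×V)₂ = ∂V₁/∂z − ∂V₃/∂x = 0
(∇×V)₃ = ∂V₂/∂x − ∂V₁/∂y = -16*x + 12
∇×V = (10*z + 10, 0, -16*x + 12)
At (1, -1, -2): (-10, 0, -4).

(-10, 0, -4)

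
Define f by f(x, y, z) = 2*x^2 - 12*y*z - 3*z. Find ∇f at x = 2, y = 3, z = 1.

(8, -12, -39)

∂f/∂x = 4*x
∂f/∂y = -12*z
∂f/∂z = -12*y - 3
∇f = (4*x, -12*z, -12*y - 3)
At (2, 3, 1): (8, -12, -39).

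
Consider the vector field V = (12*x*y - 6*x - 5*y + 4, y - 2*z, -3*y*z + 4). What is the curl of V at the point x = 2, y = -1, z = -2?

(∇×V)₁ = ∂V₃/∂y − ∂V₂/∂z = -3*z + 2
(∇×V)₂ = ∂V₁/∂z − ∂V₃/∂x = 0
(∇×V)₃ = ∂V₂/∂x − ∂V₁/∂y = -12*x + 5
∇×V = (-3*z + 2, 0, -12*x + 5)
At (2, -1, -2): (8, 0, -19).

(8, 0, -19)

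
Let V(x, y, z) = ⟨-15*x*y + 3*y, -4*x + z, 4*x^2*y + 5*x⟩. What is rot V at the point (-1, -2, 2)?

(3, -21, -22)

(∇×V)₁ = ∂V₃/∂y − ∂V₂/∂z = 4*x^2 - 1
(∇×V)₂ = ∂V₁/∂z − ∂V₃/∂x = -8*x*y - 5
(∇×V)₃ = ∂V₂/∂x − ∂V₁/∂y = 15*x - 7
∇×V = (4*x^2 - 1, -8*x*y - 5, 15*x - 7)
At (-1, -2, 2): (3, -21, -22).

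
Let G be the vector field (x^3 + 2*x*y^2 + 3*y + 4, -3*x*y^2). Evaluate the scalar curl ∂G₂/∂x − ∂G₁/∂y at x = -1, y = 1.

∂G₂/∂x = -3*y^2
∂G₁/∂y = 4*x*y + 3
Scalar curl = -4*x*y - 3*y^2 - 3
At (-1, 1): -2.

-2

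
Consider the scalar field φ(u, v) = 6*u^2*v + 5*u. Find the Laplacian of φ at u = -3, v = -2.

-24

∂²φ/∂u² = 12*v
∂²φ/∂v² = 0
∇²φ = 12*v
At (-3, -2): -24.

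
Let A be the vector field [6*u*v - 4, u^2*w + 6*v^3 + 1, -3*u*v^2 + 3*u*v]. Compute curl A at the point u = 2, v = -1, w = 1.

(14, 6, -8)

(∇×A)₁ = ∂A₃/∂v − ∂A₂/∂w = -u^2 - 6*u*v + 3*u
(∇×A)₂ = ∂A₁/∂w − ∂A₃/∂u = 3*v^2 - 3*v
(∇×A)₃ = ∂A₂/∂u − ∂A₁/∂v = 2*u*w - 6*u
∇×A = (-u^2 - 6*u*v + 3*u, 3*v^2 - 3*v, 2*u*w - 6*u)
At (2, -1, 1): (14, 6, -8).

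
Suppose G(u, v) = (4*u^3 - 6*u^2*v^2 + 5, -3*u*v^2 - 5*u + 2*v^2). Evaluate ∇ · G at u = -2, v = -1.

56

∂G₁/∂u = 12*u^2 - 12*u*v^2
∂G₂/∂v = -6*u*v + 4*v
∇·G = 12*u^2 - 12*u*v^2 - 6*u*v + 4*v
At (-2, -1): 56.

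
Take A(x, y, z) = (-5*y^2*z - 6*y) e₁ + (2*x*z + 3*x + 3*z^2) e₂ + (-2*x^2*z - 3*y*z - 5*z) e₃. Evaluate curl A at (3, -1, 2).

(∇×A)₁ = ∂A₃/∂y − ∂A₂/∂z = -2*x - 9*z
(∇×A)₂ = ∂A₁/∂z − ∂A₃/∂x = 4*x*z - 5*y^2
(∇×A)₃ = ∂A₂/∂x − ∂A₁/∂y = 10*y*z + 2*z + 9
∇×A = (-2*x - 9*z, 4*x*z - 5*y^2, 10*y*z + 2*z + 9)
At (3, -1, 2): (-24, 19, -7).

(-24, 19, -7)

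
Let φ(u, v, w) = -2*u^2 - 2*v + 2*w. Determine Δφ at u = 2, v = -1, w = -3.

-4

∂²φ/∂u² = -4
∂²φ/∂v² = 0
∂²φ/∂w² = 0
∇²φ = -4
At (2, -1, -3): -4.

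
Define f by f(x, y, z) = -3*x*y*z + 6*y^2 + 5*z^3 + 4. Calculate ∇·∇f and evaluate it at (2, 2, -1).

-18

∂²f/∂x² = 0
∂²f/∂y² = 12
∂²f/∂z² = 30*z
∇²f = 30*z + 12
At (2, 2, -1): -18.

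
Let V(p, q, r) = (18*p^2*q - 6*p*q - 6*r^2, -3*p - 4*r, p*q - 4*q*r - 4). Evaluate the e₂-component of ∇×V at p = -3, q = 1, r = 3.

(∇×V)_2 = ∂V₁/∂r − ∂V₃/∂p
= -12*r − (q)
= -q - 12*r
At (-3, 1, 3): -37.

-37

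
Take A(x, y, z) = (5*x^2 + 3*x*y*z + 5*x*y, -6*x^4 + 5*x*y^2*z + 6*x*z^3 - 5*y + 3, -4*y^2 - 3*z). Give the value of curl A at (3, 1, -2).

(-239, 9, -703)

(∇×A)₁ = ∂A₃/∂y − ∂A₂/∂z = -5*x*y^2 - 18*x*z^2 - 8*y
(∇×A)₂ = ∂A₁/∂z − ∂A₃/∂x = 3*x*y
(∇×A)₃ = ∂A₂/∂x − ∂A₁/∂y = -24*x^3 - 3*x*z - 5*x + 5*y^2*z + 6*z^3
∇×A = (-5*x*y^2 - 18*x*z^2 - 8*y, 3*x*y, -24*x^3 - 3*x*z - 5*x + 5*y^2*z + 6*z^3)
At (3, 1, -2): (-239, 9, -703).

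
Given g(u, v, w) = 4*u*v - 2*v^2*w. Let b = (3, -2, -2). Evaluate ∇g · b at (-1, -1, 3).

∂g/∂u = 4*v
∂g/∂v = 4*u - 4*v*w
∂g/∂w = -2*v^2
∇g at (-1, -1, 3) = (-4, 8, -2)
∇g · b = (-4)(3) + (8)(-2) + (-2)(-2) = -24

-24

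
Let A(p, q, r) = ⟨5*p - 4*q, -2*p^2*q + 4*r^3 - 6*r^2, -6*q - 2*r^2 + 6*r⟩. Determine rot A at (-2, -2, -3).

(∇×A)₁ = ∂A₃/∂q − ∂A₂/∂r = -12*r^2 + 12*r - 6
(∇×A)₂ = ∂A₁/∂r − ∂A₃/∂p = 0
(∇×A)₃ = ∂A₂/∂p − ∂A₁/∂q = -4*p*q + 4
∇×A = (-12*r^2 + 12*r - 6, 0, -4*p*q + 4)
At (-2, -2, -3): (-150, 0, -12).

(-150, 0, -12)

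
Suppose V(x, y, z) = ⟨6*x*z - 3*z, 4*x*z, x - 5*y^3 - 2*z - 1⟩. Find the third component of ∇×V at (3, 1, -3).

-12

(∇×V)_3 = ∂V₂/∂x − ∂V₁/∂y
= 4*z − (0)
= 4*z
At (3, 1, -3): -12.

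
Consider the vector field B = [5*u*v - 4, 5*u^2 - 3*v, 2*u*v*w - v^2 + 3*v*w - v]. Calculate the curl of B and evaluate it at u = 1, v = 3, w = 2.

(∇×B)₁ = ∂B₃/∂v − ∂B₂/∂w = 2*u*w - 2*v + 3*w - 1
(∇×B)₂ = ∂B₁/∂w − ∂B₃/∂u = -2*v*w
(∇×B)₃ = ∂B₂/∂u − ∂B₁/∂v = 5*u
∇×B = (2*u*w - 2*v + 3*w - 1, -2*v*w, 5*u)
At (1, 3, 2): (3, -12, 5).

(3, -12, 5)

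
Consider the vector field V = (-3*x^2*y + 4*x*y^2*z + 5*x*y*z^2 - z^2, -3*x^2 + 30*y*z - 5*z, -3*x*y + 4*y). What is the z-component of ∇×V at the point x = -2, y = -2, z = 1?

(∇×V)_3 = ∂V₂/∂x − ∂V₁/∂y
= -6*x − (-3*x^2 + 8*x*y*z + 5*x*z^2)
= 3*x^2 - 8*x*y*z - 5*x*z^2 - 6*x
At (-2, -2, 1): 2.

2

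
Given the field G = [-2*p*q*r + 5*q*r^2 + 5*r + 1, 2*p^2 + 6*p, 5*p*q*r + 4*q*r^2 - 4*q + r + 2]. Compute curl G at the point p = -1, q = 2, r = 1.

(∇×G)₁ = ∂G₃/∂q − ∂G₂/∂r = 5*p*r + 4*r^2 - 4
(∇×G)₂ = ∂G₁/∂r − ∂G₃/∂p = -2*p*q + 5*q*r + 5
(∇×G)₃ = ∂G₂/∂p − ∂G₁/∂q = 2*p*r + 4*p - 5*r^2 + 6
∇×G = (5*p*r + 4*r^2 - 4, -2*p*q + 5*q*r + 5, 2*p*r + 4*p - 5*r^2 + 6)
At (-1, 2, 1): (-5, 19, -5).

(-5, 19, -5)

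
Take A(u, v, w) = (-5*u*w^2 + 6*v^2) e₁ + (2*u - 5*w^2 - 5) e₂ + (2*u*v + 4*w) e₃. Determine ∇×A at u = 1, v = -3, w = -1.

(-8, 16, 38)

(∇×A)₁ = ∂A₃/∂v − ∂A₂/∂w = 2*u + 10*w
(∇×A)₂ = ∂A₁/∂w − ∂A₃/∂u = -10*u*w - 2*v
(∇×A)₃ = ∂A₂/∂u − ∂A₁/∂v = -12*v + 2
∇×A = (2*u + 10*w, -10*u*w - 2*v, -12*v + 2)
At (1, -3, -1): (-8, 16, 38).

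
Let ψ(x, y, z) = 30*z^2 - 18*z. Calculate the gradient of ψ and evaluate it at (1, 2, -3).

(0, 0, -198)

∂ψ/∂x = 0
∂ψ/∂y = 0
∂ψ/∂z = 60*z - 18
∇ψ = (0, 0, 60*z - 18)
At (1, 2, -3): (0, 0, -198).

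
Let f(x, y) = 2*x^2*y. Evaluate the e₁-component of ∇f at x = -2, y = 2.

(∇f)_1 = ∂f/∂x = 4*x*y
At (-2, 2): -16.

-16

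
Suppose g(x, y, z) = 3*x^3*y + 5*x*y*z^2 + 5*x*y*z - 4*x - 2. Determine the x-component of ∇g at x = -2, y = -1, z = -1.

-40

(∇g)_1 = ∂g/∂x = 9*x^2*y + 5*y*z^2 + 5*y*z - 4
At (-2, -1, -1): -40.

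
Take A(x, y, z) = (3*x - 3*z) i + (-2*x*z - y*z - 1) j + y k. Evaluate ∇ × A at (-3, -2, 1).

(-7, -3, -2)

(∇×A)₁ = ∂A₃/∂y − ∂A₂/∂z = 2*x + y + 1
(∇×A)₂ = ∂A₁/∂z − ∂A₃/∂x = -3
(∇×A)₃ = ∂A₂/∂x − ∂A₁/∂y = -2*z
∇×A = (2*x + y + 1, -3, -2*z)
At (-3, -2, 1): (-7, -3, -2).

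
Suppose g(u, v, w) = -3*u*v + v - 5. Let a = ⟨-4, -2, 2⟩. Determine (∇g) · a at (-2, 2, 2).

∂g/∂u = -3*v
∂g/∂v = -3*u + 1
∂g/∂w = 0
∇g at (-2, 2, 2) = (-6, 7, 0)
∇g · a = (-6)(-4) + (7)(-2) + (0)(2) = 10

10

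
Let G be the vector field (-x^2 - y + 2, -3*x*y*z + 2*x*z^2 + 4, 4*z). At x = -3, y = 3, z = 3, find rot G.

(∇×G)₁ = ∂G₃/∂y − ∂G₂/∂z = 3*x*y - 4*x*z
(∇×G)₂ = ∂G₁/∂z − ∂G₃/∂x = 0
(∇×G)₃ = ∂G₂/∂x − ∂G₁/∂y = -3*y*z + 2*z^2 + 1
∇×G = (3*x*y - 4*x*z, 0, -3*y*z + 2*z^2 + 1)
At (-3, 3, 3): (9, 0, -8).

(9, 0, -8)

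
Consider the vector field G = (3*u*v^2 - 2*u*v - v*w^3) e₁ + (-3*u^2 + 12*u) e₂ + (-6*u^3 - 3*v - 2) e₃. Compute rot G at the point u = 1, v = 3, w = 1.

(∇×G)₁ = ∂G₃/∂v − ∂G₂/∂w = -3
(∇×G)₂ = ∂G₁/∂w − ∂G₃/∂u = 18*u^2 - 3*v*w^2
(∇×G)₃ = ∂G₂/∂u − ∂G₁/∂v = -6*u*v - 4*u + w^3 + 12
∇×G = (-3, 18*u^2 - 3*v*w^2, -6*u*v - 4*u + w^3 + 12)
At (1, 3, 1): (-3, 9, -9).

(-3, 9, -9)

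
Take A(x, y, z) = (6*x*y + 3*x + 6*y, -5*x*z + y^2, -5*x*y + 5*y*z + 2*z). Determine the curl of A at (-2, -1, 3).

(15, -5, -9)

(∇×A)₁ = ∂A₃/∂y − ∂A₂/∂z = 5*z
(∇×A)₂ = ∂A₁/∂z − ∂A₃/∂x = 5*y
(∇×A)₃ = ∂A₂/∂x − ∂A₁/∂y = -6*x - 5*z - 6
∇×A = (5*z, 5*y, -6*x - 5*z - 6)
At (-2, -1, 3): (15, -5, -9).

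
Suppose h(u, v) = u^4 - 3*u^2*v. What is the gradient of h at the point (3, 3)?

(54, -27)

∂h/∂u = 4*u^3 - 6*u*v
∂h/∂v = -3*u^2
∇h = (4*u^3 - 6*u*v, -3*u^2)
At (3, 3): (54, -27).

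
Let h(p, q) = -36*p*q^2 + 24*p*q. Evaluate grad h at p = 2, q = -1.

∂h/∂p = -36*q^2 + 24*q
∂h/∂q = -72*p*q + 24*p
∇h = (-36*q^2 + 24*q, -72*p*q + 24*p)
At (2, -1): (-60, 192).

(-60, 192)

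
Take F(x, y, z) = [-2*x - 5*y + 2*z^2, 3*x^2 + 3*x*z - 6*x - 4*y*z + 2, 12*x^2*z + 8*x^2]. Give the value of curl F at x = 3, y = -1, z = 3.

(-13, -252, 26)

(∇×F)₁ = ∂F₃/∂y − ∂F₂/∂z = -3*x + 4*y
(∇×F)₂ = ∂F₁/∂z − ∂F₃/∂x = -24*x*z - 16*x + 4*z
(∇×F)₃ = ∂F₂/∂x − ∂F₁/∂y = 6*x + 3*z - 1
∇×F = (-3*x + 4*y, -24*x*z - 16*x + 4*z, 6*x + 3*z - 1)
At (3, -1, 3): (-13, -252, 26).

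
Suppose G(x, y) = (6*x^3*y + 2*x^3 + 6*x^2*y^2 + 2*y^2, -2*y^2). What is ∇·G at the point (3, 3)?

∂G₁/∂x = 18*x^2*y + 6*x^2 + 12*x*y^2
∂G₂/∂y = -4*y
∇·G = 18*x^2*y + 6*x^2 + 12*x*y^2 - 4*y
At (3, 3): 852.

852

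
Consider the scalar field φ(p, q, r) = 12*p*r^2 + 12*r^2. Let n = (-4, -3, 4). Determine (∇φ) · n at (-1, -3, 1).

-48

∂φ/∂p = 12*r^2
∂φ/∂q = 0
∂φ/∂r = 24*p*r + 24*r
∇φ at (-1, -3, 1) = (12, 0, 0)
∇φ · n = (12)(-4) + (0)(-3) + (0)(4) = -48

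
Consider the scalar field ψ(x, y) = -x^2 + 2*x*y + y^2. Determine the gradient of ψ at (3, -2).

∂ψ/∂x = -2*x + 2*y
∂ψ/∂y = 2*x + 2*y
∇ψ = (-2*x + 2*y, 2*x + 2*y)
At (3, -2): (-10, 2).

(-10, 2)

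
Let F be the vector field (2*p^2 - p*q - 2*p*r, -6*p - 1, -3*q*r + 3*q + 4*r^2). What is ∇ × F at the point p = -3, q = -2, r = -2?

(9, 6, -9)

(∇×F)₁ = ∂F₃/∂q − ∂F₂/∂r = -3*r + 3
(∇×F)₂ = ∂F₁/∂r − ∂F₃/∂p = -2*p
(∇×F)₃ = ∂F₂/∂p − ∂F₁/∂q = p - 6
∇×F = (-3*r + 3, -2*p, p - 6)
At (-3, -2, -2): (9, 6, -9).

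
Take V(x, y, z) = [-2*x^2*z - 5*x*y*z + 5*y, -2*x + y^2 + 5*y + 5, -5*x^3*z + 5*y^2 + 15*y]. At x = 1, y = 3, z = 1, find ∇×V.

(45, -2, -2)

(∇×V)₁ = ∂V₃/∂y − ∂V₂/∂z = 10*y + 15
(∇×V)₂ = ∂V₁/∂z − ∂V₃/∂x = 15*x^2*z - 2*x^2 - 5*x*y
(∇×V)₃ = ∂V₂/∂x − ∂V₁/∂y = 5*x*z - 7
∇×V = (10*y + 15, 15*x^2*z - 2*x^2 - 5*x*y, 5*x*z - 7)
At (1, 3, 1): (45, -2, -2).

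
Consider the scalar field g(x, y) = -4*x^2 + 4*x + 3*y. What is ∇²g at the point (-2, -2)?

∂²g/∂x² = -8
∂²g/∂y² = 0
∇²g = -8
At (-2, -2): -8.

-8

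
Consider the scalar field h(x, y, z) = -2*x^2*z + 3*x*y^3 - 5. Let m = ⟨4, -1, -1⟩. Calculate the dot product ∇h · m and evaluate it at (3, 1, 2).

-93

∂h/∂x = -4*x*z + 3*y^3
∂h/∂y = 9*x*y^2
∂h/∂z = -2*x^2
∇h at (3, 1, 2) = (-21, 27, -18)
∇h · m = (-21)(4) + (27)(-1) + (-18)(-1) = -93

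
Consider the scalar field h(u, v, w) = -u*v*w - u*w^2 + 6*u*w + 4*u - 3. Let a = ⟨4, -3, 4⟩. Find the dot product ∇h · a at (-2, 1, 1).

2

∂h/∂u = -v*w - w^2 + 6*w + 4
∂h/∂v = -u*w
∂h/∂w = -u*v - 2*u*w + 6*u
∇h at (-2, 1, 1) = (8, 2, -6)
∇h · a = (8)(4) + (2)(-3) + (-6)(4) = 2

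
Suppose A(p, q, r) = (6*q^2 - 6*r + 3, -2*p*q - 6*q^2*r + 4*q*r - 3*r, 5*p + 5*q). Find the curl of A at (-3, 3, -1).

(50, -11, -42)

(∇×A)₁ = ∂A₃/∂q − ∂A₂/∂r = 6*q^2 - 4*q + 8
(∇×A)₂ = ∂A₁/∂r − ∂A₃/∂p = -11
(∇×A)₃ = ∂A₂/∂p − ∂A₁/∂q = -14*q
∇×A = (6*q^2 - 4*q + 8, -11, -14*q)
At (-3, 3, -1): (50, -11, -42).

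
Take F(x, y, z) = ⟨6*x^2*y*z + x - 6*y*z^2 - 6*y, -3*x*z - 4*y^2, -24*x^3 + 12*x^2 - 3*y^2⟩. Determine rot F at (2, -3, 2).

(∇×F)₁ = ∂F₃/∂y − ∂F₂/∂z = 3*x - 6*y
(∇×F)₂ = ∂F₁/∂z − ∂F₃/∂x = 6*x^2*y + 72*x^2 - 24*x - 12*y*z
(∇×F)₃ = ∂F₂/∂x − ∂F₁/∂y = -6*x^2*z + 6*z^2 - 3*z + 6
∇×F = (3*x - 6*y, 6*x^2*y + 72*x^2 - 24*x - 12*y*z, -6*x^2*z + 6*z^2 - 3*z + 6)
At (2, -3, 2): (24, 240, -24).

(24, 240, -24)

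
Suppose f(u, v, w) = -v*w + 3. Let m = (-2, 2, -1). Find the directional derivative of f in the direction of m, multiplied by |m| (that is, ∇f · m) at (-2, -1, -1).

∂f/∂u = 0
∂f/∂v = -w
∂f/∂w = -v
∇f at (-2, -1, -1) = (0, 1, 1)
∇f · m = (0)(-2) + (1)(2) + (1)(-1) = 1

1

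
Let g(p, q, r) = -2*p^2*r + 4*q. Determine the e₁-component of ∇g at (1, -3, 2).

(∇g)_1 = ∂g/∂p = -4*p*r
At (1, -3, 2): -8.

-8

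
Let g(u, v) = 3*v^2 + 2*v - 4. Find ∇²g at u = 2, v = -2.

6

∂²g/∂u² = 0
∂²g/∂v² = 6
∇²g = 6
At (2, -2): 6.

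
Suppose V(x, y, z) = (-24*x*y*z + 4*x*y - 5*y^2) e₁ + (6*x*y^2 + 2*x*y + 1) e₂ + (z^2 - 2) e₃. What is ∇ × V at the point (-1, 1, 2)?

(0, 24, -26)

(∇×V)₁ = ∂V₃/∂y − ∂V₂/∂z = 0
(∇×V)₂ = ∂V₁/∂z − ∂V₃/∂x = -24*x*y
(∇×V)₃ = ∂V₂/∂x − ∂V₁/∂y = 24*x*z - 4*x + 6*y^2 + 12*y
∇×V = (0, -24*x*y, 24*x*z - 4*x + 6*y^2 + 12*y)
At (-1, 1, 2): (0, 24, -26).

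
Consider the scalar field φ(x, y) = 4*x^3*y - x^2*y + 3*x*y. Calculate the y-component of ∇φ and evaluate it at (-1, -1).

-8

(∇φ)_2 = ∂φ/∂y = 4*x^3 - x^2 + 3*x
At (-1, -1): -8.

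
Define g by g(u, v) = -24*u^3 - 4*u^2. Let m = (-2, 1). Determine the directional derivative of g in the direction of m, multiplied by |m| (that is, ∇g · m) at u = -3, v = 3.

1248

∂g/∂u = -72*u^2 - 8*u
∂g/∂v = 0
∇g at (-3, 3) = (-624, 0)
∇g · m = (-624)(-2) + (0)(1) = 1248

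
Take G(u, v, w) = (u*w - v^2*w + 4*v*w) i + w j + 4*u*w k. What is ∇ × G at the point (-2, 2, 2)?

(-1, -6, 0)

(∇×G)₁ = ∂G₃/∂v − ∂G₂/∂w = -1
(∇×G)₂ = ∂G₁/∂w − ∂G₃/∂u = u - v^2 + 4*v - 4*w
(∇×G)₃ = ∂G₂/∂u − ∂G₁/∂v = 2*v*w - 4*w
∇×G = (-1, u - v^2 + 4*v - 4*w, 2*v*w - 4*w)
At (-2, 2, 2): (-1, -6, 0).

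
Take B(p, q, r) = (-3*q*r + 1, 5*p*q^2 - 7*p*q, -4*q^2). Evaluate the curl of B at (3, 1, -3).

(∇×B)₁ = ∂B₃/∂q − ∂B₂/∂r = -8*q
(∇×B)₂ = ∂B₁/∂r − ∂B₃/∂p = -3*q
(∇×B)₃ = ∂B₂/∂p − ∂B₁/∂q = 5*q^2 - 7*q + 3*r
∇×B = (-8*q, -3*q, 5*q^2 - 7*q + 3*r)
At (3, 1, -3): (-8, -3, -11).

(-8, -3, -11)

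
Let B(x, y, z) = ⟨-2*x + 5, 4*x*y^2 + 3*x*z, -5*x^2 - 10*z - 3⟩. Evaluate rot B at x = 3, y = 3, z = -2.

(-9, 30, 30)

(∇×B)₁ = ∂B₃/∂y − ∂B₂/∂z = -3*x
(∇×B)₂ = ∂B₁/∂z − ∂B₃/∂x = 10*x
(∇×B)₃ = ∂B₂/∂x − ∂B₁/∂y = 4*y^2 + 3*z
∇×B = (-3*x, 10*x, 4*y^2 + 3*z)
At (3, 3, -2): (-9, 30, 30).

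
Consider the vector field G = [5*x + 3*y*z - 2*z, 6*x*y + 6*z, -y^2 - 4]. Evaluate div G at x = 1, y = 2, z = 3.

11

∂G₁/∂x = 5
∂G₂/∂y = 6*x
∂G₃/∂z = 0
∇·G = 6*x + 5
At (1, 2, 3): 11.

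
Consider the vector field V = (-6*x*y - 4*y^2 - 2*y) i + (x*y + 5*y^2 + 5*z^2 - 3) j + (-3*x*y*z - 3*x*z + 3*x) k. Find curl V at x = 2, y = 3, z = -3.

(∇×V)₁ = ∂V₃/∂y − ∂V₂/∂z = -3*x*z - 10*z
(∇×V)₂ = ∂V₁/∂z − ∂V₃/∂x = 3*y*z + 3*z - 3
(∇×V)₃ = ∂V₂/∂x − ∂V₁/∂y = 6*x + 9*y + 2
∇×V = (-3*x*z - 10*z, 3*y*z + 3*z - 3, 6*x + 9*y + 2)
At (2, 3, -3): (48, -39, 41).

(48, -39, 41)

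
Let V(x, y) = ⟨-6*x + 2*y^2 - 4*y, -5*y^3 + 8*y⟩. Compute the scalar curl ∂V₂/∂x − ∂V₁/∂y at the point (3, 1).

0

∂V₂/∂x = 0
∂V₁/∂y = 4*y - 4
Scalar curl = -4*y + 4
At (3, 1): 0.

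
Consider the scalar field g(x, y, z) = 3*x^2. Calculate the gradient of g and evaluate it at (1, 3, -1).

(6, 0, 0)

∂g/∂x = 6*x
∂g/∂y = 0
∂g/∂z = 0
∇g = (6*x, 0, 0)
At (1, 3, -1): (6, 0, 0).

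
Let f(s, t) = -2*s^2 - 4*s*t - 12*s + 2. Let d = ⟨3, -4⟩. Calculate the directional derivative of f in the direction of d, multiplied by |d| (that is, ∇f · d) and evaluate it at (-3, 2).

-72

∂f/∂s = -4*s - 4*t - 12
∂f/∂t = -4*s
∇f at (-3, 2) = (-8, 12)
∇f · d = (-8)(3) + (12)(-4) = -72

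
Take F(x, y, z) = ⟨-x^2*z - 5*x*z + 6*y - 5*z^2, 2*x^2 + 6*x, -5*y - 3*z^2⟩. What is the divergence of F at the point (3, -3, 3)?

-51

∂F₁/∂x = -2*x*z - 5*z
∂F₂/∂y = 0
∂F₃/∂z = -6*z
∇·F = -2*x*z - 11*z
At (3, -3, 3): -51.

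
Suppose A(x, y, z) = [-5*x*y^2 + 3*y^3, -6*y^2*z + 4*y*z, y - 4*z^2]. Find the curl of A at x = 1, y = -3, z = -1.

(67, 0, -111)

(∇×A)₁ = ∂A₃/∂y − ∂A₂/∂z = 6*y^2 - 4*y + 1
(∇×A)₂ = ∂A₁/∂z − ∂A₃/∂x = 0
(∇×A)₃ = ∂A₂/∂x − ∂A₁/∂y = 10*x*y - 9*y^2
∇×A = (6*y^2 - 4*y + 1, 0, 10*x*y - 9*y^2)
At (1, -3, -1): (67, 0, -111).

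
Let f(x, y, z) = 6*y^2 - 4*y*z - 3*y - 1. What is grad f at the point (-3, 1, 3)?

(0, -3, -4)

∂f/∂x = 0
∂f/∂y = 12*y - 4*z - 3
∂f/∂z = -4*y
∇f = (0, 12*y - 4*z - 3, -4*y)
At (-3, 1, 3): (0, -3, -4).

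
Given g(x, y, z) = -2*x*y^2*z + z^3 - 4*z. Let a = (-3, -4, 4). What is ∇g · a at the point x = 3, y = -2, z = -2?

80

∂g/∂x = -2*y^2*z
∂g/∂y = -4*x*y*z
∂g/∂z = -2*x*y^2 + 3*z^2 - 4
∇g at (3, -2, -2) = (16, -48, -16)
∇g · a = (16)(-3) + (-48)(-4) + (-16)(4) = 80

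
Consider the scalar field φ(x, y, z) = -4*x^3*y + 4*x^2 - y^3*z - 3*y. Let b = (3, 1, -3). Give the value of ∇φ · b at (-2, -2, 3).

209

∂φ/∂x = -12*x^2*y + 8*x
∂φ/∂y = -4*x^3 - 3*y^2*z - 3
∂φ/∂z = -y^3
∇φ at (-2, -2, 3) = (80, -7, 8)
∇φ · b = (80)(3) + (-7)(1) + (8)(-3) = 209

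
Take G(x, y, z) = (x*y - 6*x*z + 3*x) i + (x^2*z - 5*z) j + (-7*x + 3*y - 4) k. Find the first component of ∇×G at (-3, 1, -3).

(∇×G)_1 = ∂G₃/∂y − ∂G₂/∂z
= 3 − (x^2 - 5)
= -x^2 + 8
At (-3, 1, -3): -1.

-1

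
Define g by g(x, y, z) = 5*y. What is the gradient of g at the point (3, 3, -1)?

(0, 5, 0)

∂g/∂x = 0
∂g/∂y = 5
∂g/∂z = 0
∇g = (0, 5, 0)
At (3, 3, -1): (0, 5, 0).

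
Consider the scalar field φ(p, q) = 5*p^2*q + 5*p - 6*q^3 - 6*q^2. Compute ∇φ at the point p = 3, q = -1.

∂φ/∂p = 10*p*q + 5
∂φ/∂q = 5*p^2 - 18*q^2 - 12*q
∇φ = (10*p*q + 5, 5*p^2 - 18*q^2 - 12*q)
At (3, -1): (-25, 39).

(-25, 39)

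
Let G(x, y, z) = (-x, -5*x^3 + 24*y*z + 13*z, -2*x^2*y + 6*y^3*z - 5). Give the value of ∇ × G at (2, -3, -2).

(-273, -24, -60)

(∇×G)₁ = ∂G₃/∂y − ∂G₂/∂z = -2*x^2 + 18*y^2*z - 24*y - 13
(∇×G)₂ = ∂G₁/∂z − ∂G₃/∂x = 4*x*y
(∇×G)₃ = ∂G₂/∂x − ∂G₁/∂y = -15*x^2
∇×G = (-2*x^2 + 18*y^2*z - 24*y - 13, 4*x*y, -15*x^2)
At (2, -3, -2): (-273, -24, -60).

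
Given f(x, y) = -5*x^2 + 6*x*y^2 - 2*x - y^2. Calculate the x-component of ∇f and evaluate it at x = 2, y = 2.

(∇f)_1 = ∂f/∂x = -10*x + 6*y^2 - 2
At (2, 2): 2.

2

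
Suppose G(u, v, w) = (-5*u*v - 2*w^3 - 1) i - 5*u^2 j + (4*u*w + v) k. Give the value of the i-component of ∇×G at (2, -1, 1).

(∇×G)_1 = ∂G₃/∂v − ∂G₂/∂w
= 1 − (0)
= 1
At (2, -1, 1): 1.

1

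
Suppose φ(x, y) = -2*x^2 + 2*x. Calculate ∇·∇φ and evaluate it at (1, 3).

∂²φ/∂x² = -4
∂²φ/∂y² = 0
∇²φ = -4
At (1, 3): -4.

-4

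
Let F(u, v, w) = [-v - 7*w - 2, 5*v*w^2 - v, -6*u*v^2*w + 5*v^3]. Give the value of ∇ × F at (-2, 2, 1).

(∇×F)₁ = ∂F₃/∂v − ∂F₂/∂w = -12*u*v*w + 15*v^2 - 10*v*w
(∇×F)₂ = ∂F₁/∂w − ∂F₃/∂u = 6*v^2*w - 7
(∇×F)₃ = ∂F₂/∂u − ∂F₁/∂v = 1
∇×F = (-12*u*v*w + 15*v^2 - 10*v*w, 6*v^2*w - 7, 1)
At (-2, 2, 1): (88, 17, 1).

(88, 17, 1)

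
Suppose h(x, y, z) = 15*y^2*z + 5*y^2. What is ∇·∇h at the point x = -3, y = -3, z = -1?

-20

∂²h/∂x² = 0
∂²h/∂y² = 10*(3*z + 1)
∂²h/∂z² = 0
∇²h = 30*z + 10
At (-3, -3, -1): -20.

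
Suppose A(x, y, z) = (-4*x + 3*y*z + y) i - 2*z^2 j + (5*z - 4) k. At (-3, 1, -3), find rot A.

(∇×A)₁ = ∂A₃/∂y − ∂A₂/∂z = 4*z
(∇×A)₂ = ∂A₁/∂z − ∂A₃/∂x = 3*y
(∇×A)₃ = ∂A₂/∂x − ∂A₁/∂y = -3*z - 1
∇×A = (4*z, 3*y, -3*z - 1)
At (-3, 1, -3): (-12, 3, 8).

(-12, 3, 8)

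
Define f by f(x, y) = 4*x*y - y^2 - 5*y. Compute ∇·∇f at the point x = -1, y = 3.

∂²f/∂x² = 0
∂²f/∂y² = -2
∇²f = -2
At (-1, 3): -2.

-2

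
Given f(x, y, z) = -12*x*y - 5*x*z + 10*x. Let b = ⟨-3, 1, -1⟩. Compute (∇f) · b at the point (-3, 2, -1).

48

∂f/∂x = -12*y - 5*z + 10
∂f/∂y = -12*x
∂f/∂z = -5*x
∇f at (-3, 2, -1) = (-9, 36, 15)
∇f · b = (-9)(-3) + (36)(1) + (15)(-1) = 48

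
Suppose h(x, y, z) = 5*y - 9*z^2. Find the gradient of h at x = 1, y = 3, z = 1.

∂h/∂x = 0
∂h/∂y = 5
∂h/∂z = -18*z
∇h = (0, 5, -18*z)
At (1, 3, 1): (0, 5, -18).

(0, 5, -18)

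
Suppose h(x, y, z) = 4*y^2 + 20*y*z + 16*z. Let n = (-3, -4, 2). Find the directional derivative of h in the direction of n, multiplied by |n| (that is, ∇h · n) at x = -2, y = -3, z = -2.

∂h/∂x = 0
∂h/∂y = 8*y + 20*z
∂h/∂z = 20*y + 16
∇h at (-2, -3, -2) = (0, -64, -44)
∇h · n = (0)(-3) + (-64)(-4) + (-44)(2) = 168

168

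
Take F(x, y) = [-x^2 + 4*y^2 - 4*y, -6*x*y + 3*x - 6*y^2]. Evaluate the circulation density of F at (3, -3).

∂F₂/∂x = -6*y + 3
∂F₁/∂y = 8*y - 4
Scalar curl = -14*y + 7
At (3, -3): 49.

49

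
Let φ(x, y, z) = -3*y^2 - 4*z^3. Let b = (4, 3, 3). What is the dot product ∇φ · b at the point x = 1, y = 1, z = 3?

∂φ/∂x = 0
∂φ/∂y = -6*y
∂φ/∂z = -12*z^2
∇φ at (1, 1, 3) = (0, -6, -108)
∇φ · b = (0)(4) + (-6)(3) + (-108)(3) = -342

-342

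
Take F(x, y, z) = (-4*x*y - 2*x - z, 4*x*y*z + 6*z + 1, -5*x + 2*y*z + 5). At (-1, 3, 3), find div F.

∂F₁/∂x = -4*y - 2
∂F₂/∂y = 4*x*z
∂F₃/∂z = 2*y
∇·F = 4*x*z - 2*y - 2
At (-1, 3, 3): -20.

-20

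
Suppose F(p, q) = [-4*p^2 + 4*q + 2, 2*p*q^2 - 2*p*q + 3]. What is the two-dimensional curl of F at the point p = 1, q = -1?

∂F₂/∂p = 2*q^2 - 2*q
∂F₁/∂q = 4
Scalar curl = 2*q^2 - 2*q - 4
At (1, -1): 0.

0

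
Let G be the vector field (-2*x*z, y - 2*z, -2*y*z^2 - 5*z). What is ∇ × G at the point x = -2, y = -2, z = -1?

(0, 4, 0)

(∇×G)₁ = ∂G₃/∂y − ∂G₂/∂z = -2*z^2 + 2
(∇×G)₂ = ∂G₁/∂z − ∂G₃/∂x = -2*x
(∇×G)₃ = ∂G₂/∂x − ∂G₁/∂y = 0
∇×G = (-2*z^2 + 2, -2*x, 0)
At (-2, -2, -1): (0, 4, 0).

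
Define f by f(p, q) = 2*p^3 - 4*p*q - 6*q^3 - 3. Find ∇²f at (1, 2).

-60

∂²f/∂p² = 12*p
∂²f/∂q² = -36*q
∇²f = 12*p - 36*q
At (1, 2): -60.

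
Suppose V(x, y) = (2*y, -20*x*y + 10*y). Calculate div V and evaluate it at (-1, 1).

30

∂V₁/∂x = 0
∂V₂/∂y = -20*x + 10
∇·V = -20*x + 10
At (-1, 1): 30.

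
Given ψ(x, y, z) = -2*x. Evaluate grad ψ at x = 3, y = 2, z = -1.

∂ψ/∂x = -2
∂ψ/∂y = 0
∂ψ/∂z = 0
∇ψ = (-2, 0, 0)
At (3, 2, -1): (-2, 0, 0).

(-2, 0, 0)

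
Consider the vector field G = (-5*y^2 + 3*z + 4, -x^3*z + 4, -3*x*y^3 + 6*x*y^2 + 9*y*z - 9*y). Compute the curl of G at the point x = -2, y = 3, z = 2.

(∇×G)₁ = ∂G₃/∂y − ∂G₂/∂z = x^3 - 9*x*y^2 + 12*x*y + 9*z - 9
(∇×G)₂ = ∂G₁/∂z − ∂G₃/∂x = 3*y^3 - 6*y^2 + 3
(∇×G)₃ = ∂G₂/∂x − ∂G₁/∂y = -3*x^2*z + 10*y
∇×G = (x^3 - 9*x*y^2 + 12*x*y + 9*z - 9, 3*y^3 - 6*y^2 + 3, -3*x^2*z + 10*y)
At (-2, 3, 2): (91, 30, 6).

(91, 30, 6)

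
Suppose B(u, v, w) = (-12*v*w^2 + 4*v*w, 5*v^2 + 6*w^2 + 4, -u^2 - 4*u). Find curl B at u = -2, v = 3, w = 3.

(∇×B)₁ = ∂B₃/∂v − ∂B₂/∂w = -12*w
(∇×B)₂ = ∂B₁/∂w − ∂B₃/∂u = 2*u - 24*v*w + 4*v + 4
(∇×B)₃ = ∂B₂/∂u − ∂B₁/∂v = 12*w^2 - 4*w
∇×B = (-12*w, 2*u - 24*v*w + 4*v + 4, 12*w^2 - 4*w)
At (-2, 3, 3): (-36, -204, 96).

(-36, -204, 96)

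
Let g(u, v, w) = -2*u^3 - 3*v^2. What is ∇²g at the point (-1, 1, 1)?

∂²g/∂u² = -12*u
∂²g/∂v² = -6
∂²g/∂w² = 0
∇²g = -12*u - 6
At (-1, 1, 1): 6.

6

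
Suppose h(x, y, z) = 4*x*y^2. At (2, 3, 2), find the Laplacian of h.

16

∂²h/∂x² = 0
∂²h/∂y² = 8*x
∂²h/∂z² = 0
∇²h = 8*x
At (2, 3, 2): 16.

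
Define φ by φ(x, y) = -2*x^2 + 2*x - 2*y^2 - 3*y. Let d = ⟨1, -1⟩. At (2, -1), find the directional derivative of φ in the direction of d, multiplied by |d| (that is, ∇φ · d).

∂φ/∂x = -4*x + 2
∂φ/∂y = -4*y - 3
∇φ at (2, -1) = (-6, 1)
∇φ · d = (-6)(1) + (1)(-1) = -7

-7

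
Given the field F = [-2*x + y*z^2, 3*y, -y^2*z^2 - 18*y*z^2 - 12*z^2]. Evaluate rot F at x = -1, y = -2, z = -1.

(-14, 4, -1)

(∇×F)₁ = ∂F₃/∂y − ∂F₂/∂z = -2*y*z^2 - 18*z^2
(∇×F)₂ = ∂F₁/∂z − ∂F₃/∂x = 2*y*z
(∇×F)₃ = ∂F₂/∂x − ∂F₁/∂y = -z^2
∇×F = (-2*y*z^2 - 18*z^2, 2*y*z, -z^2)
At (-1, -2, -1): (-14, 4, -1).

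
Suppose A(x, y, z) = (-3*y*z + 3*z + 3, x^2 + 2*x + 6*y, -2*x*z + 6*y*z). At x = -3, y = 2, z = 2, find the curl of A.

(12, 1, 2)

(∇×A)₁ = ∂A₃/∂y − ∂A₂/∂z = 6*z
(∇×A)₂ = ∂A₁/∂z − ∂A₃/∂x = -3*y + 2*z + 3
(∇×A)₃ = ∂A₂/∂x − ∂A₁/∂y = 2*x + 3*z + 2
∇×A = (6*z, -3*y + 2*z + 3, 2*x + 3*z + 2)
At (-3, 2, 2): (12, 1, 2).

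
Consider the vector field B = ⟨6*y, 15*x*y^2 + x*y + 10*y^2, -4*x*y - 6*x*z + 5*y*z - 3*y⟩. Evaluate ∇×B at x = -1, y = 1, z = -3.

(-14, -14, 10)

(∇×B)₁ = ∂B₃/∂y − ∂B₂/∂z = -4*x + 5*z - 3
(∇×B)₂ = ∂B₁/∂z − ∂B₃/∂x = 4*y + 6*z
(∇×B)₃ = ∂B₂/∂x − ∂B₁/∂y = 15*y^2 + y - 6
∇×B = (-4*x + 5*z - 3, 4*y + 6*z, 15*y^2 + y - 6)
At (-1, 1, -3): (-14, -14, 10).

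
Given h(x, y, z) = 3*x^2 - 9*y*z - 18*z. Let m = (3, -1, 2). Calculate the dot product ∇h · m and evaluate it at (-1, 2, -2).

∂h/∂x = 6*x
∂h/∂y = -9*z
∂h/∂z = -9*y - 18
∇h at (-1, 2, -2) = (-6, 18, -36)
∇h · m = (-6)(3) + (18)(-1) + (-36)(2) = -108

-108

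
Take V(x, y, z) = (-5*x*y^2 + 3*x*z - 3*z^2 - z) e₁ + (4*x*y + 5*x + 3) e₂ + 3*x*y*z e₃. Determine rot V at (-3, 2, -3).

(27, 26, -47)

(∇×V)₁ = ∂V₃/∂y − ∂V₂/∂z = 3*x*z
(∇×V)₂ = ∂V₁/∂z − ∂V₃/∂x = 3*x - 3*y*z - 6*z - 1
(∇×V)₃ = ∂V₂/∂x − ∂V₁/∂y = 10*x*y + 4*y + 5
∇×V = (3*x*z, 3*x - 3*y*z - 6*z - 1, 10*x*y + 4*y + 5)
At (-3, 2, -3): (27, 26, -47).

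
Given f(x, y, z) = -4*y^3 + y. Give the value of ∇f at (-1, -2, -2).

(0, -47, 0)

∂f/∂x = 0
∂f/∂y = -12*y^2 + 1
∂f/∂z = 0
∇f = (0, -12*y^2 + 1, 0)
At (-1, -2, -2): (0, -47, 0).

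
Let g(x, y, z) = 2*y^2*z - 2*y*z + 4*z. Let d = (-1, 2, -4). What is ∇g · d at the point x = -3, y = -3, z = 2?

∂g/∂x = 0
∂g/∂y = 4*y*z - 2*z
∂g/∂z = 2*y^2 - 2*y + 4
∇g at (-3, -3, 2) = (0, -28, 28)
∇g · d = (0)(-1) + (-28)(2) + (28)(-4) = -168

-168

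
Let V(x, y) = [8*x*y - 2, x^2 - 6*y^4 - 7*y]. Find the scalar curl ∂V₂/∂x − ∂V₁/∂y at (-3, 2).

∂V₂/∂x = 2*x
∂V₁/∂y = 8*x
Scalar curl = -6*x
At (-3, 2): 18.

18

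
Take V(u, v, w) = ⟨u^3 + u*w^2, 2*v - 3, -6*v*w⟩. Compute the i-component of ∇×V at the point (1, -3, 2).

-12

(∇×V)_1 = ∂V₃/∂v − ∂V₂/∂w
= -6*w − (0)
= -6*w
At (1, -3, 2): -12.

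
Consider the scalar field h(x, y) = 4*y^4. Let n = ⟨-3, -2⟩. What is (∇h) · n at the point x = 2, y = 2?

-256

∂h/∂x = 0
∂h/∂y = 16*y^3
∇h at (2, 2) = (0, 128)
∇h · n = (0)(-3) + (128)(-2) = -256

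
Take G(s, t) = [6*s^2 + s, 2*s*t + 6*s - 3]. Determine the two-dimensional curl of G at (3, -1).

4

∂G₂/∂s = 2*t + 6
∂G₁/∂t = 0
Scalar curl = 2*t + 6
At (3, -1): 4.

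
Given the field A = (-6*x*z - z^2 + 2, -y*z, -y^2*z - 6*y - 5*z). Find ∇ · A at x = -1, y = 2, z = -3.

12

∂A₁/∂x = -6*z
∂A₂/∂y = -z
∂A₃/∂z = -y^2 - 5
∇·A = -y^2 - 7*z - 5
At (-1, 2, -3): 12.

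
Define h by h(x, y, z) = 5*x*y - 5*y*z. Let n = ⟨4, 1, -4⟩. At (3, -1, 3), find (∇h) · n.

∂h/∂x = 5*y
∂h/∂y = 5*x - 5*z
∂h/∂z = -5*y
∇h at (3, -1, 3) = (-5, 0, 5)
∇h · n = (-5)(4) + (0)(1) + (5)(-4) = -40

-40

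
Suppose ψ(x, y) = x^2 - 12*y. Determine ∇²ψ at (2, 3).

∂²ψ/∂x² = 2
∂²ψ/∂y² = 0
∇²ψ = 2
At (2, 3): 2.

2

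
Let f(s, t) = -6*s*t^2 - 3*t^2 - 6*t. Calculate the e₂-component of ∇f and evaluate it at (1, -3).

(∇f)_2 = ∂f/∂t = -12*s*t - 6*t - 6
At (1, -3): 48.

48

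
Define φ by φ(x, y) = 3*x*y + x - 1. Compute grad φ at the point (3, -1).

(-2, 9)

∂φ/∂x = 3*y + 1
∂φ/∂y = 3*x
∇φ = (3*y + 1, 3*x)
At (3, -1): (-2, 9).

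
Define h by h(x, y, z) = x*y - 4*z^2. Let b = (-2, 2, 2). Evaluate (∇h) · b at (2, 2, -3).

∂h/∂x = y
∂h/∂y = x
∂h/∂z = -8*z
∇h at (2, 2, -3) = (2, 2, 24)
∇h · b = (2)(-2) + (2)(2) + (24)(2) = 48

48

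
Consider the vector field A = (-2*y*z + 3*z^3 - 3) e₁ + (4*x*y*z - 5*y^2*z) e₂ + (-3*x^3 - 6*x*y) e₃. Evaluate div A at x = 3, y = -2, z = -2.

-64

∂A₁/∂x = 0
∂A₂/∂y = 4*x*z - 10*y*z
∂A₃/∂z = 0
∇·A = 4*x*z - 10*y*z
At (3, -2, -2): -64.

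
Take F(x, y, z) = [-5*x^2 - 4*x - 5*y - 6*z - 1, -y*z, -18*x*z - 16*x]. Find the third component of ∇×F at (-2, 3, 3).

5

(∇×F)_3 = ∂F₂/∂x − ∂F₁/∂y
= 0 − (-5)
= 5
At (-2, 3, 3): 5.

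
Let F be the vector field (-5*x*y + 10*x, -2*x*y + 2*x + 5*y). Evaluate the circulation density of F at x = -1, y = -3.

∂F₂/∂x = -2*y + 2
∂F₁/∂y = -5*x
Scalar curl = 5*x - 2*y + 2
At (-1, -3): 3.

3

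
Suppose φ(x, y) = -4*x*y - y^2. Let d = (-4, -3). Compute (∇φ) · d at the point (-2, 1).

∂φ/∂x = -4*y
∂φ/∂y = -4*x - 2*y
∇φ at (-2, 1) = (-4, 6)
∇φ · d = (-4)(-4) + (6)(-3) = -2

-2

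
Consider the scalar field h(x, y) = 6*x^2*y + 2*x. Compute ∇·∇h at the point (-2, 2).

∂²h/∂x² = 12*y
∂²h/∂y² = 0
∇²h = 12*y
At (-2, 2): 24.

24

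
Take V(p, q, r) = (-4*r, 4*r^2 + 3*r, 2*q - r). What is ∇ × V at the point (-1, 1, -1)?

(∇×V)₁ = ∂V₃/∂q − ∂V₂/∂r = -8*r - 1
(∇×V)₂ = ∂V₁/∂r − ∂V₃/∂p = -4
(∇×V)₃ = ∂V₂/∂p − ∂V₁/∂q = 0
∇×V = (-8*r - 1, -4, 0)
At (-1, 1, -1): (7, -4, 0).

(7, -4, 0)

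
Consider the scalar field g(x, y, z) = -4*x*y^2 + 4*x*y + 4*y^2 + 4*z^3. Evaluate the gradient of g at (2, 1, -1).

∂g/∂x = -4*y^2 + 4*y
∂g/∂y = -8*x*y + 4*x + 8*y
∂g/∂z = 12*z^2
∇g = (-4*y^2 + 4*y, -8*x*y + 4*x + 8*y, 12*z^2)
At (2, 1, -1): (0, 0, 12).

(0, 0, 12)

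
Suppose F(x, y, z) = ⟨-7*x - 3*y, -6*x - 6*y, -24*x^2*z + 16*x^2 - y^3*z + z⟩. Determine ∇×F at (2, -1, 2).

(-6, 128, -3)

(∇×F)₁ = ∂F₃/∂y − ∂F₂/∂z = -3*y^2*z
(∇×F)₂ = ∂F₁/∂z − ∂F₃/∂x = 48*x*z - 32*x
(∇×F)₃ = ∂F₂/∂x − ∂F₁/∂y = -3
∇×F = (-3*y^2*z, 48*x*z - 32*x, -3)
At (2, -1, 2): (-6, 128, -3).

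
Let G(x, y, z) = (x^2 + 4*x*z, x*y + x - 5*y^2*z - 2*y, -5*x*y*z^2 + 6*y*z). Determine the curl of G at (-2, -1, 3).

(∇×G)₁ = ∂G₃/∂y − ∂G₂/∂z = -5*x*z^2 + 5*y^2 + 6*z
(∇×G)₂ = ∂G₁/∂z − ∂G₃/∂x = 4*x + 5*y*z^2
(∇×G)₃ = ∂G₂/∂x − ∂G₁/∂y = y + 1
∇×G = (-5*x*z^2 + 5*y^2 + 6*z, 4*x + 5*y*z^2, y + 1)
At (-2, -1, 3): (113, -53, 0).

(113, -53, 0)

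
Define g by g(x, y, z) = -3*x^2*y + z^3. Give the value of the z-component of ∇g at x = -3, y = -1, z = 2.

(∇g)_3 = ∂g/∂z = 3*z^2
At (-3, -1, 2): 12.

12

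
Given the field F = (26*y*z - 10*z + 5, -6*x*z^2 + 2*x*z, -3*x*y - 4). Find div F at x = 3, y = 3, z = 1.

0

∂F₁/∂x = 0
∂F₂/∂y = 0
∂F₃/∂z = 0
∇·F = 0
At (3, 3, 1): 0.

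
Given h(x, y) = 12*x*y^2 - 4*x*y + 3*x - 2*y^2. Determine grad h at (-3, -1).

∂h/∂x = 12*y^2 - 4*y + 3
∂h/∂y = 24*x*y - 4*x - 4*y
∇h = (12*y^2 - 4*y + 3, 24*x*y - 4*x - 4*y)
At (-3, -1): (19, 88).

(19, 88)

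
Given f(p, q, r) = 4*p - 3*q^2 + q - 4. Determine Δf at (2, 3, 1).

∂²f/∂p² = 0
∂²f/∂q² = -6
∂²f/∂r² = 0
∇²f = -6
At (2, 3, 1): -6.

-6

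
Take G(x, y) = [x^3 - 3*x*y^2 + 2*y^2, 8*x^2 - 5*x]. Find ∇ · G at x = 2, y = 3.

∂G₁/∂x = 3*x^2 - 3*y^2
∂G₂/∂y = 0
∇·G = 3*x^2 - 3*y^2
At (2, 3): -15.

-15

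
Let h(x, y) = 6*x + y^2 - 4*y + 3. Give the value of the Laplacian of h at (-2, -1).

∂²h/∂x² = 0
∂²h/∂y² = 2
∇²h = 2
At (-2, -1): 2.

2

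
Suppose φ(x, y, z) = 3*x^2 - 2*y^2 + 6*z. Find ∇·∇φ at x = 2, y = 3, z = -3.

2

∂²φ/∂x² = 6
∂²φ/∂y² = -4
∂²φ/∂z² = 0
∇²φ = 2
At (2, 3, -3): 2.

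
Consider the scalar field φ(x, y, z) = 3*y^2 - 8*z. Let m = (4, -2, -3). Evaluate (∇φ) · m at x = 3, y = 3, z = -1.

-12

∂φ/∂x = 0
∂φ/∂y = 6*y
∂φ/∂z = -8
∇φ at (3, 3, -1) = (0, 18, -8)
∇φ · m = (0)(4) + (18)(-2) + (-8)(-3) = -12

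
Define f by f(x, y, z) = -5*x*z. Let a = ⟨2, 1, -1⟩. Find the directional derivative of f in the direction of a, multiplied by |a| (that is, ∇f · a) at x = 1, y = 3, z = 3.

∂f/∂x = -5*z
∂f/∂y = 0
∂f/∂z = -5*x
∇f at (1, 3, 3) = (-15, 0, -5)
∇f · a = (-15)(2) + (0)(1) + (-5)(-1) = -25

-25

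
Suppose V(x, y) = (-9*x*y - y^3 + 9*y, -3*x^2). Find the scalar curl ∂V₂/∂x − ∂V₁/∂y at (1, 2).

∂V₂/∂x = -6*x
∂V₁/∂y = -9*x - 3*y^2 + 9
Scalar curl = 3*x + 3*y^2 - 9
At (1, 2): 6.

6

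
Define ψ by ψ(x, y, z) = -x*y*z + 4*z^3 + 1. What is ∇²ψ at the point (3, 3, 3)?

∂²ψ/∂x² = 0
∂²ψ/∂y² = 0
∂²ψ/∂z² = 24*z
∇²ψ = 24*z
At (3, 3, 3): 72.

72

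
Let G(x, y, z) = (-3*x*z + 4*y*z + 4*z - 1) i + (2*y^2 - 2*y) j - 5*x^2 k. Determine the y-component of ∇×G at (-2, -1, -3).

(∇×G)_2 = ∂G₁/∂z − ∂G₃/∂x
= -3*x + 4*y + 4 − (-10*x)
= 7*x + 4*y + 4
At (-2, -1, -3): -14.

-14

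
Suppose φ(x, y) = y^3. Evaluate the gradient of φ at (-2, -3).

(0, 27)

∂φ/∂x = 0
∂φ/∂y = 3*y^2
∇φ = (0, 3*y^2)
At (-2, -3): (0, 27).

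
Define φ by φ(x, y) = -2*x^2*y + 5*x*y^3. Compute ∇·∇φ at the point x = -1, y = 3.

-102

∂²φ/∂x² = -4*y
∂²φ/∂y² = 30*x*y
∇²φ = 30*x*y - 4*y
At (-1, 3): -102.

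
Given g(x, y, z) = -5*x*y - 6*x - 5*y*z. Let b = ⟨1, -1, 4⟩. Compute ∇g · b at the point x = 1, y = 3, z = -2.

-86

∂g/∂x = -5*y - 6
∂g/∂y = -5*x - 5*z
∂g/∂z = -5*y
∇g at (1, 3, -2) = (-21, 5, -15)
∇g · b = (-21)(1) + (5)(-1) + (-15)(4) = -86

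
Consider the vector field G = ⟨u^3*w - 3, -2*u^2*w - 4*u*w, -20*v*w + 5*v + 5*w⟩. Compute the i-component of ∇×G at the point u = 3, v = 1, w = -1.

55

(∇×G)_1 = ∂G₃/∂v − ∂G₂/∂w
= -20*w + 5 − (-2*u^2 - 4*u)
= 2*u^2 + 4*u - 20*w + 5
At (3, 1, -1): 55.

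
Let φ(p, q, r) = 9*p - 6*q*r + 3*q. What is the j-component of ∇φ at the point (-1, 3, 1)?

-3

(∇φ)_2 = ∂φ/∂q = -6*r + 3
At (-1, 3, 1): -3.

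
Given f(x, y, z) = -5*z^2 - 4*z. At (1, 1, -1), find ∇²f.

∂²f/∂x² = 0
∂²f/∂y² = 0
∂²f/∂z² = -10
∇²f = -10
At (1, 1, -1): -10.

-10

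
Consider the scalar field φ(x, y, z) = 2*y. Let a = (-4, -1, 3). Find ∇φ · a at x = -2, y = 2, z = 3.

-2

∂φ/∂x = 0
∂φ/∂y = 2
∂φ/∂z = 0
∇φ at (-2, 2, 3) = (0, 2, 0)
∇φ · a = (0)(-4) + (2)(-1) + (0)(3) = -2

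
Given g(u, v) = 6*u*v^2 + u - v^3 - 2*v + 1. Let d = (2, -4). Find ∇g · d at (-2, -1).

∂g/∂u = 6*v^2 + 1
∂g/∂v = 12*u*v - 3*v^2 - 2
∇g at (-2, -1) = (7, 19)
∇g · d = (7)(2) + (19)(-4) = -62

-62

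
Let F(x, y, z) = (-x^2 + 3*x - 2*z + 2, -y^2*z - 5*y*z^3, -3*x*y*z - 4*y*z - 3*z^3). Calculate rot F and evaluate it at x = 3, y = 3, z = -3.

(453, -29, 0)

(∇×F)₁ = ∂F₃/∂y − ∂F₂/∂z = -3*x*z + y^2 + 15*y*z^2 - 4*z
(∇×F)₂ = ∂F₁/∂z − ∂F₃/∂x = 3*y*z - 2
(∇×F)₃ = ∂F₂/∂x − ∂F₁/∂y = 0
∇×F = (-3*x*z + y^2 + 15*y*z^2 - 4*z, 3*y*z - 2, 0)
At (3, 3, -3): (453, -29, 0).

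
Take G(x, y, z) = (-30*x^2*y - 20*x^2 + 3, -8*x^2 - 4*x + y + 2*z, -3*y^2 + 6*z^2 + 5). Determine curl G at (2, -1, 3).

(∇×G)₁ = ∂G₃/∂y − ∂G₂/∂z = -6*y - 2
(∇×G)₂ = ∂G₁/∂z − ∂G₃/∂x = 0
(∇×G)₃ = ∂G₂/∂x − ∂G₁/∂y = 30*x^2 - 16*x - 4
∇×G = (-6*y - 2, 0, 30*x^2 - 16*x - 4)
At (2, -1, 3): (4, 0, 84).

(4, 0, 84)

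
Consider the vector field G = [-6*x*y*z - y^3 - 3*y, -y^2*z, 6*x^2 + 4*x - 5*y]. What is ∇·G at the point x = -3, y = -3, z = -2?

∂G₁/∂x = -6*y*z
∂G₂/∂y = -2*y*z
∂G₃/∂z = 0
∇·G = -8*y*z
At (-3, -3, -2): -48.

-48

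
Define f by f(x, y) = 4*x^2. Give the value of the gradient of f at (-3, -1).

(-24, 0)

∂f/∂x = 8*x
∂f/∂y = 0
∇f = (8*x, 0)
At (-3, -1): (-24, 0).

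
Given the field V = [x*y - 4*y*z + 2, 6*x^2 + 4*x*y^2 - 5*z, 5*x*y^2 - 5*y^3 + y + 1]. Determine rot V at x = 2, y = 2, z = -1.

(∇×V)₁ = ∂V₃/∂y − ∂V₂/∂z = 10*x*y - 15*y^2 + 6
(∇×V)₂ = ∂V₁/∂z − ∂V₃/∂x = -5*y^2 - 4*y
(∇×V)₃ = ∂V₂/∂x − ∂V₁/∂y = 11*x + 4*y^2 + 4*z
∇×V = (10*x*y - 15*y^2 + 6, -5*y^2 - 4*y, 11*x + 4*y^2 + 4*z)
At (2, 2, -1): (-14, -28, 34).

(-14, -28, 34)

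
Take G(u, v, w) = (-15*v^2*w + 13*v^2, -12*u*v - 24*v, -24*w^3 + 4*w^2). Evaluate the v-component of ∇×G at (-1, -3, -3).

-135

(∇×G)_2 = ∂G₁/∂w − ∂G₃/∂u
= -15*v^2 − (0)
= -15*v^2
At (-1, -3, -3): -135.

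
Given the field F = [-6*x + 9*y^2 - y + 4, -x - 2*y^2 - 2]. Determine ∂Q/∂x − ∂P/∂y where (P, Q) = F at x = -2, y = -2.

36

∂F₂/∂x = -1
∂F₁/∂y = 18*y - 1
Scalar curl = -18*y
At (-2, -2): 36.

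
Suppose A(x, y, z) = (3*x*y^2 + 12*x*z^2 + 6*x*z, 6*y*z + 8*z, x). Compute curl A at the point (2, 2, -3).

(-20, -133, -24)

(∇×A)₁ = ∂A₃/∂y − ∂A₂/∂z = -6*y - 8
(∇×A)₂ = ∂A₁/∂z − ∂A₃/∂x = 24*x*z + 6*x - 1
(∇×A)₃ = ∂A₂/∂x − ∂A₁/∂y = -6*x*y
∇×A = (-6*y - 8, 24*x*z + 6*x - 1, -6*x*y)
At (2, 2, -3): (-20, -133, -24).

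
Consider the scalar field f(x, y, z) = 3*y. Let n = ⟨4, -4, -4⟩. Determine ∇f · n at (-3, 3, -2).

∂f/∂x = 0
∂f/∂y = 3
∂f/∂z = 0
∇f at (-3, 3, -2) = (0, 3, 0)
∇f · n = (0)(4) + (3)(-4) + (0)(-4) = -12

-12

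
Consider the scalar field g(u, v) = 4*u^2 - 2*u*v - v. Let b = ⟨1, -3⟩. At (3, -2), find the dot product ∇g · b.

∂g/∂u = 8*u - 2*v
∂g/∂v = -2*u - 1
∇g at (3, -2) = (28, -7)
∇g · b = (28)(1) + (-7)(-3) = 49

49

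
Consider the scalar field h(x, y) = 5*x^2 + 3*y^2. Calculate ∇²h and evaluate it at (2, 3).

16

∂²h/∂x² = 10
∂²h/∂y² = 6
∇²h = 16
At (2, 3): 16.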